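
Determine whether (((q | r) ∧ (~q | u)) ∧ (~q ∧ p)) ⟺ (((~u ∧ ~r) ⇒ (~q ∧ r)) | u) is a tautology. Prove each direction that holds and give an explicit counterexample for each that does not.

The forward direction holds; the converse fails.

[⇐] This fails. Under u = T, r = F, p = F, q = F, the left side is false but the right side is true.

[⇒] Assume the antecedent. If u is true, ((~u ∧ ~r) ⇒ (~q ∧ r)) | u reduces to true regardless of the other variables. If u is false, the antecedent forces (u = F, r = T, p = T, q = F), and ((~u ∧ ~r) ⇒ (~q ∧ r)) | u holds there. Either way ((~u ∧ ~r) ⇒ (~q ∧ r)) | u holds.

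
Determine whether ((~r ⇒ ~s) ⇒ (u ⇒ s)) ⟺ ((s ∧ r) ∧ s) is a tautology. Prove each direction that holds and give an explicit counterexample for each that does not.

Only the reverse direction holds.

Forward direction. This fails. Under s = F, u = F, r = F, the left side is true but the right side is false.

Converse. Assume the antecedent. If s is true, (~r ⇒ ~s) ⇒ (u ⇒ s) reduces to true regardless of the other variables. If s is false, the antecedent cannot hold. Either way (~r ⇒ ~s) ⇒ (u ⇒ s) holds.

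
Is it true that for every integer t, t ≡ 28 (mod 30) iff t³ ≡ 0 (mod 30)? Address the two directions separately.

Neither implication holds.

[⇒] This fails: take t = 28. Then 28 ≡ 28 (mod 30), but 28³ = 21952 ≡ 22 (mod 30), not 0.

[⇐] This fails: take t = 0. Then 0³ = 0 ≡ 0 (mod 30), yet 0 ≡ 0 (mod 30), not 28.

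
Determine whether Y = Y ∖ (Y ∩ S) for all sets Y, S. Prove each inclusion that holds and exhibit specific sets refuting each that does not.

(⊆) fails; (⊇) holds.

(⊆) This inclusion fails. Take Y = {1}, S = {1}; then 1 ∈ Y but 1 ∉ Y ∖ (Y ∩ S).

(⊇) Let x ∈ Y ∖ (Y ∩ S). Then x ∈ Y and x ∉ S, from which x ∈ Y.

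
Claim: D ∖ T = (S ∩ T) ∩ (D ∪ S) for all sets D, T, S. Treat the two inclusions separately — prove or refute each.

(⟹) This inclusion fails. Take D = {1}, T = ∅, S = ∅; then 1 ∈ D ∖ T but 1 ∉ (S ∩ T) ∩ (D ∪ S).

(⟸) This inclusion fails. Take D = ∅, T = {1}, S = {1}; then 1 ∈ (S ∩ T) ∩ (D ∪ S) but 1 ∉ D ∖ T.

Both inclusions fail.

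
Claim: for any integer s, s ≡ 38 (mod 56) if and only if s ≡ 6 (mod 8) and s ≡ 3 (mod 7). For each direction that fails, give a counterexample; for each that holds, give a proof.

Both directions hold.

(←) If s ≡ 6 (mod 8) and s ≡ 3 (mod 7), then by the Chinese remainder theorem s ≡ 38 (mod 56). This is exactly s ≡ 38 (mod 56).

(→) Suppose s ≡ 38 (mod 56); write s = 56j + 38. Since 8 ∣ 56, reducing mod 8 gives s ≡ 38 ≡ 6 (mod 8); since 7 ∣ 56, reducing mod 7 gives s ≡ 38 ≡ 3 (mod 7).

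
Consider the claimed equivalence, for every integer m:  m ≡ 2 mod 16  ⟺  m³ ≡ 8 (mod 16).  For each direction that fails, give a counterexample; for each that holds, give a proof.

Only the forward implication holds.

[⇒] Suppose m ≡ 2 mod 16. Write m = 16j + 2. Then (16j + 2)³ = 4096j³ + 1536j² + 192j + 8 = 16(256j³ + 96j² + 12j) + 8, so m³ ≡ 8 (mod 16).

[⇐] This fails: take m = 6. Then 6³ = 216 ≡ 8 (mod 16), yet 6 ≡ 6 (mod 16), not 2.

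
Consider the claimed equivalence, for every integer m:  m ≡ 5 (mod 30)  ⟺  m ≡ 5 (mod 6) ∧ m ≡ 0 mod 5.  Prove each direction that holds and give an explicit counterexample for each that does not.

Equivalent; both directions hold.

(→) Suppose m ≡ 5 (mod 30); write m = 30j + 5. Since 6 ∣ 30, reducing mod 6 gives m ≡ 5 (mod 6); since 5 ∣ 30, reducing mod 5 gives m ≡ 5 ≡ 0 (mod 5).

(←) Conversely, if m ≡ 5 (mod 6) and m ≡ 0 (mod 5), then by the Chinese remainder theorem m ≡ 5 (mod 30). This is exactly m ≡ 5 (mod 30).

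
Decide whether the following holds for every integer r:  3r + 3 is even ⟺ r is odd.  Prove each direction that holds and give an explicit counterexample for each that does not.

Forward direction. Suppose 3r + 3 is even. Since 3 is odd, 3r and r have the same parity, so 3r + 3 ≡ r + 3 (mod 2). As 3 is odd, 3r + 3 is even exactly when r is odd. Thus r is odd.

Converse. Suppose r is odd; write r = 2j + 1. Then 3r + 3 = 3·(2j + 1) + 3 = 2·3j + 6, which is even.

Both implications hold.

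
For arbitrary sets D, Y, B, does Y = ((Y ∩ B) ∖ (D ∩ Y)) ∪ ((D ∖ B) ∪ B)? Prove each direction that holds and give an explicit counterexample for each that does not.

Both inclusions fail.

Forward inclusion. This inclusion fails. Take D = ∅, Y = {1}, B = ∅; then 1 ∈ Y but 1 ∉ ((Y ∩ B) ∖ (D ∩ Y)) ∪ ((D ∖ B) ∪ B).

Reverse inclusion. This inclusion fails. Take D = {1}, Y = ∅, B = ∅; then 1 ∈ ((Y ∩ B) ∖ (D ∩ Y)) ∪ ((D ∖ B) ∪ B) but 1 ∉ Y.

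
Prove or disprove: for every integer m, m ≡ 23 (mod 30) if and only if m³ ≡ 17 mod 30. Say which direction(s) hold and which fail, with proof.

[⇒] Suppose m ≡ 23 (mod 30). Write m = 30j + 23. Then (30j + 23)³ = 27000j³ + 62100j² + 47610j + 12167 = 30(900j³ + 2070j² + 1587j + 405) + 17, so m³ ≡ 17 (mod 30).

[⇐] Conversely, suppose m³ ≡ 17 (mod 30). The only residue r in {0, …, 29} with r³ ≡ 17 (mod 30) is r = 23, so m ≡ 23 (mod 30).

Equivalent; both directions hold.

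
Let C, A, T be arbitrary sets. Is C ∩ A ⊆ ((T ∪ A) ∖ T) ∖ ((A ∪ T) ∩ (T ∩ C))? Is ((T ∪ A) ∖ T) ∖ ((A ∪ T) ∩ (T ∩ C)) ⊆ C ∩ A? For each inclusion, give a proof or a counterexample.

Neither inclusion holds.

(⊆) This inclusion fails. Take C = {1}, A = {1}, T = {1}; then 1 ∈ C ∩ A but 1 ∉ ((T ∪ A) ∖ T) ∖ ((A ∪ T) ∩ (T ∩ C)).

(⊇) This inclusion fails. Take C = ∅, A = {1}, T = ∅; then 1 ∈ ((T ∪ A) ∖ T) ∖ ((A ∪ T) ∩ (T ∩ C)) but 1 ∉ C ∩ A.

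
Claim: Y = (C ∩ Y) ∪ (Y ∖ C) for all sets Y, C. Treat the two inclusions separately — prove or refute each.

The two sets are equal.

(⊆) Let x ∈ Y. Then either x ∈ Y and x ∉ C; or x ∈ Y ∩ C. In each case x ∈ (C ∩ Y) ∪ (Y ∖ C), so Y ⊆ (C ∩ Y) ∪ (Y ∖ C).

(⊇) Let x ∈ (C ∩ Y) ∪ (Y ∖ C). Then either x ∈ Y and x ∉ C; or x ∈ Y ∩ C. In each case x ∈ Y, so (C ∩ Y) ∪ (Y ∖ C) ⊆ Y.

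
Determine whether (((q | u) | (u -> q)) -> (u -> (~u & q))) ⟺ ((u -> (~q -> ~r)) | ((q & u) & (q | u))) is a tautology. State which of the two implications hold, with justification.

Only the forward direction holds.

[⇒] Assume the antecedent. If q is true, the consequent reduces to true regardless of the other variables. If q is false, the antecedent forces (q = F, u = F, r = F) or (q = F, u = F, r = T), and the consequent holds there. Either way the consequent holds.

[⇐] This fails. Under q = F, u = T, r = F, the left side is false but the right side is true.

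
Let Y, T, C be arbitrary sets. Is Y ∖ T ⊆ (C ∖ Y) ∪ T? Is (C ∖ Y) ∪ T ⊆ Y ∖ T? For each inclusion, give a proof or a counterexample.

Both inclusions fail.

Forward inclusion. This inclusion fails. Take Y = {1}, T = ∅, C = ∅; then 1 ∈ Y ∖ T but 1 ∉ (C ∖ Y) ∪ T.

Reverse inclusion. This inclusion fails. Take Y = ∅, T = {1}, C = ∅; then 1 ∈ (C ∖ Y) ∪ T but 1 ∉ Y ∖ T.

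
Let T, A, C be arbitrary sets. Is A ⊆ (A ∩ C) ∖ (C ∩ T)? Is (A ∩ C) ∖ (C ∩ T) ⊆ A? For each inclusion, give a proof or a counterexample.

Forward inclusion. This inclusion fails. Take T = ∅, A = {1}, C = ∅; then 1 ∈ A but 1 ∉ (A ∩ C) ∖ (C ∩ T).

Reverse inclusion. Let x ∈ (A ∩ C) ∖ (C ∩ T). Then x ∈ A ∩ C and x ∉ T, from which x ∈ A.

(⊆) fails; (⊇) holds.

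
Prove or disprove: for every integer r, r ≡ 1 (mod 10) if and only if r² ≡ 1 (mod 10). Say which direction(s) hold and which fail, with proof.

Converse. This fails: take r = 9. Then 9² = 81 ≡ 1 (mod 10), yet 9 ≡ 9 (mod 10), not 1.

Forward direction. Suppose r ≡ 1 (mod 10). Write r = 10j + 1. Then (10j + 1)² = 100j² + 20j + 1 = 10(10j² + 2j) + 1, so r² ≡ 1 (mod 10).

Not equivalent: only (⇒) holds.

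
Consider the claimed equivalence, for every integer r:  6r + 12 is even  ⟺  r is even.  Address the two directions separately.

Only the converse holds.

(⇒) This fails: take r = 1. Then 6r + 12 = 18, which is even, yet r = 1 is odd, not even.

(⇐) Suppose r is even. Since 6 is even, 6r is even for every r, so 6r + 12 has the same parity as 12, which is even. Hence 6r + 12 is even.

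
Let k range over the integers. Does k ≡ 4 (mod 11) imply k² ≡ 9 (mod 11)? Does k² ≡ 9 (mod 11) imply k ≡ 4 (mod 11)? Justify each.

(⟹) This fails: take k = 4. Then 4 ≡ 4 (mod 11), but 4² = 16 ≡ 5 (mod 11), not 9.

(⟸) This fails: take k = 3. Then 3² = 9 ≡ 9 (mod 11), yet 3 ≡ 3 (mod 11), not 4.

Neither direction holds.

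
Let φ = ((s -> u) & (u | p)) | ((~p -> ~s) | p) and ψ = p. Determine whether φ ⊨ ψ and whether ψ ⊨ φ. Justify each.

(←) Assume the antecedent. If p is true, the consequent reduces to true regardless of the other variables. If p is false, the antecedent cannot hold. Either way the consequent holds.

(→) This fails. Under p = F, u = F, s = F, the left side is true but the right side is false.

Only the converse holds.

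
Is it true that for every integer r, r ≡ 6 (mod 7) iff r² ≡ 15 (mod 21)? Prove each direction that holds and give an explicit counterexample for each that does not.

Both directions fail.

Forward direction. This fails: take r = 13. Then 13 ≡ 6 (mod 7), but 13² = 169 ≡ 1 (mod 21), not 15.

Converse. This fails: take r = 15. Then 15² = 225 ≡ 15 (mod 21), yet 15 ≡ 1 (mod 7), not 6.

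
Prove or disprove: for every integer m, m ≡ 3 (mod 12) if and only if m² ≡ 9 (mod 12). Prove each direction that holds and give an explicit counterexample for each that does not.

Not equivalent: only (⇒) holds.

[⇒] Suppose m ≡ 3 (mod 12). Write m = 12j + 3. Then (12j + 3)² = 144j² + 72j + 9 = 12(12j² + 6j) + 9, so m² ≡ 9 (mod 12).

[⇐] This fails: take m = 9. Then 9² = 81 ≡ 9 (mod 12), yet 9 ≡ 9 (mod 12), not 3.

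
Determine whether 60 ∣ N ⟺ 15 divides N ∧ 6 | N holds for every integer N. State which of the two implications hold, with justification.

(⇒) holds; (⇐) fails.

(⟹) If 60 ∣ N, write N = 60q. Since 60 = 4·15, N = 15·(4q), so 15 ∣ N; and since 60 = 10·6, N = 6·(10q), so 6 ∣ N.

(⟸) This fails: take N = 30. Both 15 ∣ 30 and 6 ∣ 30, yet 30 is not a multiple of 60 (since 30 = 0·60 + 30), so 60 ∤ 30.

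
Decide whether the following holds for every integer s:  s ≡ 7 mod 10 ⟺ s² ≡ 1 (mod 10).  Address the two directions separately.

Neither implication holds.

Forward direction. This fails: take s = 7. Then 7 ≡ 7 (mod 10), but 7² = 49 ≡ 9 (mod 10), not 1.

Converse. This fails: take s = 1. Then 1² = 1 ≡ 1 (mod 10), yet 1 ≡ 1 (mod 10), not 7.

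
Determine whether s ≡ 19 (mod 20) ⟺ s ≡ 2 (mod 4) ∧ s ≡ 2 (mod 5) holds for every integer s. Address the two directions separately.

[⇒] This fails: s = 19 gives 19 ≡ 19 (mod 20) but 19 ≡ 3 (mod 4), so the conjunction on the right does not hold.

[⇐] This fails: s = 2 satisfies both congruences on the right (2 ≡ 2 mod 4 and 2 ≡ 2 mod 5) yet 2 ≡ 2 (mod 20), not 19.

Neither direction holds.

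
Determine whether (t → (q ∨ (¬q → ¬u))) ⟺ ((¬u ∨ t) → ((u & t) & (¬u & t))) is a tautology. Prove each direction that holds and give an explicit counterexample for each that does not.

Forward direction. This fails. Under q = F, t = F, u = F, the left side is true but the right side is false.

Converse. Assume the antecedent. If q is true, t → (q ∨ (¬q → ¬u)) reduces to true regardless of the other variables. If q is false, the antecedent forces (q = F, t = F, u = T), and t → (q ∨ (¬q → ¬u)) holds there. Either way t → (q ∨ (¬q → ¬u)) holds.

(⇒) fails; (⇐) holds.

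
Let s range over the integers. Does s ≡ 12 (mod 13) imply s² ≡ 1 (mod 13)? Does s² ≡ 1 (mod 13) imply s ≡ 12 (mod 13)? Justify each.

(⟹) Suppose s ≡ 12 (mod 13). Write s = 13j + 12. Then (13j + 12)² = 169j² + 312j + 144 = 13(13j² + 24j + 11) + 1, so s² ≡ 1 (mod 13).

(⟸) This fails: take s = 1. Then 1² = 1 ≡ 1 (mod 13), yet 1 ≡ 1 (mod 13), not 12.

Only the forward direction holds.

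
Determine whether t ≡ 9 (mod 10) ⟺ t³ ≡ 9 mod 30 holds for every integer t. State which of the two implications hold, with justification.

(⟸) The residues r modulo 30 with r³ ≡ 9 (mod 30) are exactly {9}, and each is ≡ 9 (mod 10).

(⟹) This fails: take t = 19. Then 19 ≡ 9 (mod 10), but 19³ = 6859 ≡ 19 (mod 30), not 9.

Only the reverse direction holds.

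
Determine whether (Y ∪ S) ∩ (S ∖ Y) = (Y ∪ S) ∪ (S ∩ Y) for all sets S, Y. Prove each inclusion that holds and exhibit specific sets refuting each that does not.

Forward inclusion. Let x ∈ (Y ∪ S) ∩ (S ∖ Y). Then x ∈ S and x ∉ Y, from which x ∈ (Y ∪ S) ∪ (S ∩ Y).

Reverse inclusion. This inclusion fails. Take S = ∅, Y = {1}; then 1 ∈ (Y ∪ S) ∪ (S ∩ Y) but 1 ∉ (Y ∪ S) ∩ (S ∖ Y).

(⊆) holds; (⊇) fails.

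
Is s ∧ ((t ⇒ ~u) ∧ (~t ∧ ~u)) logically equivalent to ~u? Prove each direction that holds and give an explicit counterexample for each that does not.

(⇒) holds; (⇐) fails.

(→) Assume the antecedent. If u is true, the antecedent cannot hold. If u is false, ~u reduces to true regardless of the other variables. Either way ~u holds.

(←) This fails. Under u = F, s = F, t = F, the left side is false but the right side is true.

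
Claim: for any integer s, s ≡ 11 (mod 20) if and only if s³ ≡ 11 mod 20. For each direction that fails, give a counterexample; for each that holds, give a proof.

[⇒] Suppose s ≡ 11 (mod 20). Write s = 20j + 11. Then (20j + 11)³ = 8000j³ + 13200j² + 7260j + 1331 = 20(400j³ + 660j² + 363j + 66) + 11, so s³ ≡ 11 (mod 20).

[⇐] Conversely, suppose s³ ≡ 11 (mod 20). The only residue r in {0, …, 19} with r³ ≡ 11 (mod 20) is r = 11, so s ≡ 11 (mod 20).

The biconditional holds.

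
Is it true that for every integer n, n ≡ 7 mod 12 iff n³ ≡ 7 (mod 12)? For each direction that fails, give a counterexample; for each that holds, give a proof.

(⟹) Suppose n ≡ 7 mod 12. Write n = 12j + 7. Then (12j + 7)³ = 1728j³ + 3024j² + 1764j + 343 = 12(144j³ + 252j² + 147j + 28) + 7, so n³ ≡ 7 (mod 12).

(⟸) Conversely, suppose n³ ≡ 7 (mod 12). The only residue r in {0, …, 11} with r³ ≡ 7 (mod 12) is r = 7, so n ≡ 7 (mod 12).

The biconditional holds.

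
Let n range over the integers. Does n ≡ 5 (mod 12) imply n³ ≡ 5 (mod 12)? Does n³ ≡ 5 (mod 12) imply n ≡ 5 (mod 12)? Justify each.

Both directions hold.

(→) Suppose n ≡ 5 (mod 12). Write n = 12j + 5. Then (12j + 5)³ = 1728j³ + 2160j² + 900j + 125 = 12(144j³ + 180j² + 75j + 10) + 5, so n³ ≡ 5 (mod 12).

(←) For the converse, argue contrapositively. If n ≢ 5 (mod 12), then n is congruent to one of 0, 1, 2, 3, 4, 6, 7, 8, 9, 10, 11 modulo 12, and these give n³ ≡ 0, 1, 8, 3, 4, 0, 7, 8, 9, 4, 11 respectively — never 5.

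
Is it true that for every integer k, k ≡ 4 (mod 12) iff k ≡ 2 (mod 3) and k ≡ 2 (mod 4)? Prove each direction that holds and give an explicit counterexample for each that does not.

(⟹) This fails: k = 4 gives 4 ≡ 4 (mod 12) but 4 ≡ 1 (mod 3), so the conjunction on the right does not hold.

(⟸) This fails: k = 2 satisfies both congruences on the right (2 ≡ 2 mod 3 and 2 ≡ 2 mod 4) yet 2 ≡ 2 (mod 12), not 4.

(⇒) fails and (⇐) fails.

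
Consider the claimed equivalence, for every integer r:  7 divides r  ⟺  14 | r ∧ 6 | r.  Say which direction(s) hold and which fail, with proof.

(→) This fails: take r = 7. Certainly 7 ∣ 7, but 14 ∤ 7.

(←) Suppose 14 ∣ r and 6 ∣ r. Any common multiple of 14 and 6 is a multiple of their lcm; here lcm(14, 6) = 14·6/gcd(14, 6) = 84/2 = 42, so 42 ∣ r. Since 7 ∣ 42, it follows that 7 ∣ r.

(⇒) fails; (⇐) holds.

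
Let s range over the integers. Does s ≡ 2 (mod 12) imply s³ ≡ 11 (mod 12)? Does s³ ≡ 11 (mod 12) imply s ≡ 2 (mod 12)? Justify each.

Both directions fail.

(⇒) This fails: take s = 2. Then 2 ≡ 2 (mod 12), but 2³ = 8 ≡ 8 (mod 12), not 11.

(⇐) This fails: take s = 11. Then 11³ = 1331 ≡ 11 (mod 12), yet 11 ≡ 11 (mod 12), not 2.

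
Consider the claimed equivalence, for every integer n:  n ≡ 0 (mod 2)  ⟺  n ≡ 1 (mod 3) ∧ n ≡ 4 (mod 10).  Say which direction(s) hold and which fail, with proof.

(⟹) This fails: n = 0 gives 0 ≡ 0 (mod 2) but 0 ≡ 0 (mod 3), so the conjunction on the right does not hold.

(⟸) Conversely, if n ≡ 1 (mod 3) and n ≡ 4 (mod 10), then by the Chinese remainder theorem n ≡ 4 (mod 30). Since 4 ≡ 0 (mod 2) and 2 ∣ 30, we get n ≡ 0 (mod 2).

Only the reverse direction holds.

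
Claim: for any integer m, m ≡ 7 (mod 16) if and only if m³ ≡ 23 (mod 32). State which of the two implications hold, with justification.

(⟹) This fails: take m = 23. Then 23 ≡ 7 (mod 16), but 23³ = 12167 ≡ 7 (mod 32), not 23.

(⟸) Conversely, the residues r modulo 32 with r³ ≡ 23 (mod 32) are exactly {7}, and each is ≡ 7 (mod 16).

Not equivalent: only (⇐) holds.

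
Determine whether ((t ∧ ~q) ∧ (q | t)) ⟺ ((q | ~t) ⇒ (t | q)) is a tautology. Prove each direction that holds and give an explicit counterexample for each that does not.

(→) Assume the antecedent. If q is true, the antecedent cannot hold. If q is false, the antecedent forces (q = F, t = T), and (q | ~t) ⇒ (t | q) holds there. Either way (q | ~t) ⇒ (t | q) holds.

(←) This fails. Under q = T, t = F, the left side is false but the right side is true.

Only the forward implication holds.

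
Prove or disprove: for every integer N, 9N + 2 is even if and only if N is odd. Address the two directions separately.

(⇒) fails and (⇐) fails.

[⇒] This fails: N = 4 gives 9N + 2 = 38, which is even, but 4 is even, not odd.

[⇐] This also fails: N = 1 is odd, but 9N + 2 = 11 is odd, not even.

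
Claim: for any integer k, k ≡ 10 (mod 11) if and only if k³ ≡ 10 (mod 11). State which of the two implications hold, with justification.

Both directions hold.

(⇐) For the converse, argue contrapositively. If k ≢ 10 (mod 11), then k is congruent to one of 0, 1, 2, 3, 4, 5, 6, 7, 8, 9 modulo 11, and these give k³ ≡ 0, 1, 8, 5, 9, 4, 7, 2, 6, 3 respectively — never 10.

(⇒) Suppose k ≡ 10 (mod 11). Write k = 11j + 10. Then (11j + 10)³ = 1331j³ + 3630j² + 3300j + 1000 = 11(121j³ + 330j² + 300j + 90) + 10, so k³ ≡ 10 (mod 11).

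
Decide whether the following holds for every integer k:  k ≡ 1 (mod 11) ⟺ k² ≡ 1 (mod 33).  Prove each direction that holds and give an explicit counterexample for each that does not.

Neither implication holds.

(⇒) This fails: take k = 12. Then 12 ≡ 1 (mod 11), but 12² = 144 ≡ 12 (mod 33), not 1.

(⇐) This fails: take k = 10. Then 10² = 100 ≡ 1 (mod 33), yet 10 ≡ 10 (mod 11), not 1.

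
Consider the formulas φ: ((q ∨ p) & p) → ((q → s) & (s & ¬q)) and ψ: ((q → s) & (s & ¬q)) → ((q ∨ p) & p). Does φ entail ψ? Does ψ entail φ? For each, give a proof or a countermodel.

Neither direction holds.

(⟹) This fails. Under p = F, q = F, s = T, the left side is true but the right side is false.

(⟸) This fails. Under p = T, q = F, s = F, the left side is false but the right side is true.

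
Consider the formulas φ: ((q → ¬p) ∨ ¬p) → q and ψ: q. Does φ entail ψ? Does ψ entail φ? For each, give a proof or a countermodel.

Forward direction. Assume the antecedent. If p is true, the antecedent forces (p = T, q = T), and q holds there. If p is false, the antecedent forces (p = F, q = T), and q holds there. Either way q holds.

Converse. Assume the antecedent. If p is true, the antecedent forces (p = T, q = T), and ((q → ¬p) ∨ ¬p) → q holds there. If p is false, the antecedent forces (p = F, q = T), and ((q → ¬p) ∨ ¬p) → q holds there. Either way ((q → ¬p) ∨ ¬p) → q holds.

Both directions hold; the statement is true.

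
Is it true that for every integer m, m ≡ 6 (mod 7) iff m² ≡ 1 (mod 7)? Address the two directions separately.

Only the forward implication holds.

(⇒) Suppose m ≡ 6 (mod 7). Write m = 7j + 6. Then (7j + 6)² = 49j² + 84j + 36 = 7(7j² + 12j + 5) + 1, so m² ≡ 1 (mod 7).

(⇐) This fails: take m = 1. Then 1² = 1 ≡ 1 (mod 7), yet 1 ≡ 1 (mod 7), not 6.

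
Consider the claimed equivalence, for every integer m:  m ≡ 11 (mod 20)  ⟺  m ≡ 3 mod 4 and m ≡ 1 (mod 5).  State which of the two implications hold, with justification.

(⇒) Suppose m ≡ 11 (mod 20); write m = 20j + 11. Since 4 ∣ 20, reducing mod 4 gives m ≡ 11 ≡ 3 (mod 4); since 5 ∣ 20, reducing mod 5 gives m ≡ 11 ≡ 1 (mod 5).

(⇐) Conversely, if m ≡ 3 (mod 4) and m ≡ 1 (mod 5), then by the Chinese remainder theorem m ≡ 11 (mod 20). This is exactly m ≡ 11 (mod 20).

The biconditional holds.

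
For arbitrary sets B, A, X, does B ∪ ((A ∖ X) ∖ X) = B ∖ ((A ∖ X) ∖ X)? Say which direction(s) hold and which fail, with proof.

(⟸) Let x ∈ B ∖ ((A ∖ X) ∖ X). Then either x ∈ B and x ∉ A, X; or x ∈ B ∩ X and x ∉ A; or x ∈ B ∩ A ∩ X. In each case x ∈ B ∪ ((A ∖ X) ∖ X), so B ∖ ((A ∖ X) ∖ X) ⊆ B ∪ ((A ∖ X) ∖ X).

(⟹) This inclusion fails. Take B = ∅, A = {1}, X = ∅; then 1 ∈ B ∪ ((A ∖ X) ∖ X) but 1 ∉ B ∖ ((A ∖ X) ∖ X).

(⊆) fails; (⊇) holds.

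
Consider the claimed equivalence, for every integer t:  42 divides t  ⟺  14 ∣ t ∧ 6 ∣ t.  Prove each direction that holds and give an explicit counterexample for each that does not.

Equivalent; both directions hold.

(⟸) Suppose 14 ∣ t and 6 ∣ t. Any common multiple of 14 and 6 is a multiple of their lcm; here lcm(14, 6) = 14·6/gcd(14, 6) = 84/2 = 42, so 42 ∣ t.

(⟹) If 42 ∣ t, write t = 42q. Since 42 = 3·14, t = 14·(3q), so 14 ∣ t; and since 42 = 7·6, t = 6·(7q), so 6 ∣ t.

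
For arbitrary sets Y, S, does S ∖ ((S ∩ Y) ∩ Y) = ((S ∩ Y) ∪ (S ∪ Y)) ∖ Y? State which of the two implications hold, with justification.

The two sets are equal.

(⊆) Let x ∈ S ∖ ((S ∩ Y) ∩ Y). Then x ∈ S and x ∉ Y, from which x ∈ ((S ∩ Y) ∪ (S ∪ Y)) ∖ Y.

(⊇) Let x ∈ ((S ∩ Y) ∪ (S ∪ Y)) ∖ Y. Then x ∈ S and x ∉ Y, from which x ∈ S ∖ ((S ∩ Y) ∩ Y).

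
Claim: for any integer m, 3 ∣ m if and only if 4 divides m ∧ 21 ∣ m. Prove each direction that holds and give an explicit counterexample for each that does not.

Only the reverse direction holds.

(⟹) This fails: take m = 3. Certainly 3 ∣ 3, but 4 ∤ 3.

(⟸) Suppose 4 ∣ m and 21 ∣ m. Any common multiple of 4 and 21 is a multiple of their lcm; here gcd(4, 21) = 1, so lcm(4, 21) = 4·21 = 84, so 84 ∣ m. Since 3 ∣ 84, it follows that 3 ∣ m.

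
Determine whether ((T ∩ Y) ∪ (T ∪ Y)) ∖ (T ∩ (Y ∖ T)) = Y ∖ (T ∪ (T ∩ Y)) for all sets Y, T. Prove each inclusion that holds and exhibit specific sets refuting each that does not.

Only the reverse inclusion holds.

Reverse inclusion. Let x ∈ Y ∖ (T ∪ (T ∩ Y)). Then x ∈ Y and x ∉ T, from which x ∈ ((T ∩ Y) ∪ (T ∪ Y)) ∖ (T ∩ (Y ∖ T)).

Forward inclusion. This inclusion fails. Take Y = ∅, T = {1}; then 1 ∈ ((T ∩ Y) ∪ (T ∪ Y)) ∖ (T ∩ (Y ∖ T)) but 1 ∉ Y ∖ (T ∪ (T ∩ Y)).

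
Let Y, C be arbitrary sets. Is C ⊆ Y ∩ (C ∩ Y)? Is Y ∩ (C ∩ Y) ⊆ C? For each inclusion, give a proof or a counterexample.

Only the reverse inclusion holds.

(⟹) This inclusion fails. Take Y = ∅, C = {1}; then 1 ∈ C but 1 ∉ Y ∩ (C ∩ Y).

(⟸) Let x ∈ Y ∩ (C ∩ Y). Then x ∈ Y ∩ C, from which x ∈ C.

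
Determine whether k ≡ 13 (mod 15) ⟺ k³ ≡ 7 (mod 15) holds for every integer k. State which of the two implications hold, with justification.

Forward direction. Suppose k ≡ 13 (mod 15). Write k = 15j + 13. Then (15j + 13)³ = 3375j³ + 8775j² + 7605j + 2197 = 15(225j³ + 585j² + 507j + 146) + 7, so k³ ≡ 7 (mod 15).

Converse. Suppose k³ ≡ 7 (mod 15). The only residue r in {0, …, 14} with r³ ≡ 7 (mod 15) is r = 13, so k ≡ 13 (mod 15).

Both implications hold.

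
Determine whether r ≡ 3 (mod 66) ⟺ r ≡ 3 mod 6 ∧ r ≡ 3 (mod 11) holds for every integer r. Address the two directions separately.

Both implications hold.

(⇒) Suppose r ≡ 3 (mod 66); write r = 66j + 3. Since 6 ∣ 66, reducing mod 6 gives r ≡ 3 (mod 6); since 11 ∣ 66, reducing mod 11 gives r ≡ 3 (mod 11).

(⇐) Conversely, if r ≡ 3 (mod 6) and r ≡ 3 (mod 11), then by the Chinese remainder theorem r ≡ 3 (mod 66). This is exactly r ≡ 3 (mod 66).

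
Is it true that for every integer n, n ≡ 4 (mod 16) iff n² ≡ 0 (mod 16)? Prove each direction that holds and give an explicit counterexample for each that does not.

(⇐) This fails: take n = 0. Then 0² = 0 ≡ 0 (mod 16), yet 0 ≡ 0 (mod 16), not 4.

(⇒) Suppose n ≡ 4 (mod 16). Write n = 16j + 4. Then (16j + 4)² = 256j² + 128j + 16 = 16(16j² + 8j + 1) + 0, so n² ≡ 0 (mod 16).

Not equivalent: only (⇒) holds.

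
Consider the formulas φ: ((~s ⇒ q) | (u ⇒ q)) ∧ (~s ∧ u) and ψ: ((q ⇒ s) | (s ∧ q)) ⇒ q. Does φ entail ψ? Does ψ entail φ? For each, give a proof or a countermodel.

Not equivalent: only (⇒) holds.

(⟹) Assume the antecedent. If q is true, ((q ⇒ s) | (s ∧ q)) ⇒ q reduces to true regardless of the other variables. If q is false, the antecedent cannot hold. Either way ((q ⇒ s) | (s ∧ q)) ⇒ q holds.

(⟸) This fails. Under q = T, u = F, s = F, the left side is false but the right side is true.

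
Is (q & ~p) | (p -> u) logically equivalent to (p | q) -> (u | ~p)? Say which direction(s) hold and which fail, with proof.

Both directions hold.

(→) Assume the antecedent. If u is true, (p | q) -> (u | ~p) reduces to true regardless of the other variables. If u is false, the antecedent forces (u = F, p = F, q = F) or (u = F, p = F, q = T), and (p | q) -> (u | ~p) holds there. Either way (p | q) -> (u | ~p) holds.

(←) Assume the antecedent. If u is true, (q & ~p) | (p -> u) reduces to true regardless of the other variables. If u is false, the antecedent forces (u = F, p = F, q = F) or (u = F, p = F, q = T), and (q & ~p) | (p -> u) holds there. Either way (q & ~p) | (p -> u) holds.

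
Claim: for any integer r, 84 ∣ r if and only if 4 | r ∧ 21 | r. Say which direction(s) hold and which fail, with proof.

(→) If 84 ∣ r, write r = 84q. Since 84 = 21·4, r = 4·(21q), so 4 ∣ r; and since 84 = 4·21, r = 21·(4q), so 21 ∣ r.

(←) Suppose 4 ∣ r and 21 ∣ r. Any common multiple of 4 and 21 is a multiple of their lcm; here gcd(4, 21) = 1, so lcm(4, 21) = 4·21 = 84, so 84 ∣ r.

Both directions hold.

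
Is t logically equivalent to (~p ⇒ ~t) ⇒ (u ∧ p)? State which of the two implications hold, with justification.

Neither direction holds.

(⟹) This fails. Under p = T, u = F, t = T, the left side is true but the right side is false.

(⟸) This fails. Under p = T, u = T, t = F, the left side is false but the right side is true.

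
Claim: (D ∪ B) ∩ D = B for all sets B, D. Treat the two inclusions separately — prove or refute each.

Forward inclusion. This inclusion fails. Take B = ∅, D = {1}; then 1 ∈ (D ∪ B) ∩ D but 1 ∉ B.

Reverse inclusion. This inclusion fails. Take B = {1}, D = ∅; then 1 ∈ B but 1 ∉ (D ∪ B) ∩ D.

Neither inclusion holds.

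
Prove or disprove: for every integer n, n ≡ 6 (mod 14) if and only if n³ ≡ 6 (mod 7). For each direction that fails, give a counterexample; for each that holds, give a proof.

(⇒) Suppose n ≡ 6 (mod 14). Then n³ ≡ 6³ = 216 (mod 14), and since 7 ∣ 14, also n³ ≡ 6 (mod 7).

(⇐) This fails: take n = 3. Then 3³ = 27 ≡ 6 (mod 7), yet 3 ≡ 3 (mod 14), not 6.

(⇒) holds; (⇐) fails.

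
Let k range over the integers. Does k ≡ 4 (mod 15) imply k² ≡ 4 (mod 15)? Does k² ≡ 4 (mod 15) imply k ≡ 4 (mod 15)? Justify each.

[⇒] This fails: take k = 4. Then 4 ≡ 4 (mod 15), but 4² = 16 ≡ 1 (mod 15), not 4.

[⇐] This fails: take k = 2. Then 2² = 4 ≡ 4 (mod 15), yet 2 ≡ 2 (mod 15), not 4.

Neither implication holds.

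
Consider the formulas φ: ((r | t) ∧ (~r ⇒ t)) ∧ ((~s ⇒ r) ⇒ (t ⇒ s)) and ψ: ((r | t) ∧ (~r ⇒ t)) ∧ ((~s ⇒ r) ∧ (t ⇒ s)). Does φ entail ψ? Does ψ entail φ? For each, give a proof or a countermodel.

Only the reverse direction holds.

(→) This fails. Under r = F, t = T, s = F, the left side is true but the right side is false.

(←) Assume the antecedent. If t is true, the antecedent forces (r = F, t = T, s = T) or (r = T, t = T, s = T), and the consequent holds there. If t is false, the antecedent forces (r = T, t = F, s = F) or (r = T, t = F, s = T), and the consequent holds there. Either way the consequent holds.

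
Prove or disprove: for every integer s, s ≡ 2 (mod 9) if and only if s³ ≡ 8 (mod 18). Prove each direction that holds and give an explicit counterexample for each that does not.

(→) This fails: take s = 11. Then 11 ≡ 2 (mod 9), but 11³ = 1331 ≡ 17 (mod 18), not 8.

(←) This fails: take s = 8. Then 8³ = 512 ≡ 8 (mod 18), yet 8 ≡ 8 (mod 9), not 2.

Neither implication holds.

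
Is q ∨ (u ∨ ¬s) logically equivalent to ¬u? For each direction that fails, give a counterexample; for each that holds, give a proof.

Neither direction holds.

(→) This fails. Under s = F, q = F, u = T, the left side is true but the right side is false.

(←) This fails. Under s = T, q = F, u = F, the left side is false but the right side is true.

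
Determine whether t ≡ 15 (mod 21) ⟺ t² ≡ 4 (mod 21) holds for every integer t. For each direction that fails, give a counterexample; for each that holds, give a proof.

(⇒) This fails: take t = 15. Then 15 ≡ 15 (mod 21), but 15² = 225 ≡ 15 (mod 21), not 4.

(⇐) This fails: take t = 2. Then 2² = 4 ≡ 4 (mod 21), yet 2 ≡ 2 (mod 21), not 15.

(⇒) fails and (⇐) fails.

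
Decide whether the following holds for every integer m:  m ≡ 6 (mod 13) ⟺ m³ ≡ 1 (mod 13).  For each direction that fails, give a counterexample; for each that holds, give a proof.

Neither implication holds.

(⟹) This fails: take m = 6. Then 6 ≡ 6 (mod 13), but 6³ = 216 ≡ 8 (mod 13), not 1.

(⟸) This fails: take m = 1. Then 1³ = 1 ≡ 1 (mod 13), yet 1 ≡ 1 (mod 13), not 6.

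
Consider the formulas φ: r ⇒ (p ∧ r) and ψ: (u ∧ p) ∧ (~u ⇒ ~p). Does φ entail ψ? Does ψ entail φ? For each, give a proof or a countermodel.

Only the converse holds.

(⟹) This fails. Under r = F, u = F, p = F, the left side is true but the right side is false.

(⟸) Assume the antecedent. If r is true, the antecedent forces (r = T, u = T, p = T), and r ⇒ (p ∧ r) holds there. If r is false, r ⇒ (p ∧ r) reduces to true regardless of the other variables. Either way r ⇒ (p ∧ r) holds.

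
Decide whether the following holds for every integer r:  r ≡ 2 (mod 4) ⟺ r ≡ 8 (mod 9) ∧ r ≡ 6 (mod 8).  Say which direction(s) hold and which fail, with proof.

(⟹) This fails: r = 2 gives 2 ≡ 2 (mod 4) but 2 ≡ 2 (mod 9), so the conjunction on the right does not hold.

(⟸) Conversely, if r ≡ 8 (mod 9) and r ≡ 6 (mod 8), then by the Chinese remainder theorem r ≡ 62 (mod 72). Since 62 ≡ 2 (mod 4) and 4 ∣ 72, we get r ≡ 2 (mod 4).

Only the reverse direction holds.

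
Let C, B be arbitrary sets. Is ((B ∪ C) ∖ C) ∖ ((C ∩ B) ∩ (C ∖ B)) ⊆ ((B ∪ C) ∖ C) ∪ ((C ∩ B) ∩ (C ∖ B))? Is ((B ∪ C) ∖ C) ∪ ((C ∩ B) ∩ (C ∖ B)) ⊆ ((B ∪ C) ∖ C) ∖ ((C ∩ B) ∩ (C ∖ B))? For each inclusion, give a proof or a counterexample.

The two sets are equal.

Reverse inclusion. Let x ∈ ((B ∪ C) ∖ C) ∪ ((C ∩ B) ∩ (C ∖ B)). Then x ∈ B and x ∉ C, from which x ∈ ((B ∪ C) ∖ C) ∖ ((C ∩ B) ∩ (C ∖ B)).

Forward inclusion. Let x ∈ ((B ∪ C) ∖ C) ∖ ((C ∩ B) ∩ (C ∖ B)). Then x ∈ B and x ∉ C, from which x ∈ ((B ∪ C) ∖ C) ∪ ((C ∩ B) ∩ (C ∖ B)).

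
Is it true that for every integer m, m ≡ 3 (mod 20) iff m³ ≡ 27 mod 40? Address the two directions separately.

(⇒) This fails: take m = 23. Then 23 ≡ 3 (mod 20), but 23³ = 12167 ≡ 7 (mod 40), not 27.

(⇐) Conversely, the residues r modulo 40 with r³ ≡ 27 (mod 40) are exactly {3}, and each is ≡ 3 (mod 20).

The forward direction fails; the converse holds.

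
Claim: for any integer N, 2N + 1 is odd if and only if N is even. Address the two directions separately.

Only the converse holds.

(⇒) This fails: take N = 7. Then 2N + 1 = 15, which is odd, yet N = 7 is odd, not even.

(⇐) Suppose N is even. Since 2 is even, 2N is even for every N, so 2N + 1 has the same parity as 1, which is odd. Hence 2N + 1 is odd.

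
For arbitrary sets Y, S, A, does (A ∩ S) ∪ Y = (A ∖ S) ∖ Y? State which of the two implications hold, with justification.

Neither inclusion holds.

Forward inclusion. This inclusion fails. Take Y = {1}, S = ∅, A = ∅; then 1 ∈ (A ∩ S) ∪ Y but 1 ∉ (A ∖ S) ∖ Y.

Reverse inclusion. This inclusion fails. Take Y = ∅, S = ∅, A = {1}; then 1 ∈ (A ∖ S) ∖ Y but 1 ∉ (A ∩ S) ∪ Y.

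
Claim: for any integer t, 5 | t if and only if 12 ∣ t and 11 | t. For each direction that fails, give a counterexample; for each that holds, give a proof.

[⇒] This fails: take t = 5. Certainly 5 ∣ 5, but 12 ∤ 5.

[⇐] This fails: take t = 132. Both 12 ∣ 132 and 11 ∣ 132, yet 132 is not a multiple of 5 (since 132 = 26·5 + 2), so 5 ∤ 132.

Neither direction holds.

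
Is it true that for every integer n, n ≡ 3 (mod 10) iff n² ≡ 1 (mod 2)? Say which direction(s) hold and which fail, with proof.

(⇒) Suppose n ≡ 3 (mod 10). Then n² ≡ 3² = 9 (mod 10), and since 2 ∣ 10, also n² ≡ 1 (mod 2).

(⇐) This fails: take n = 1. Then 1² = 1 ≡ 1 (mod 2), yet 1 ≡ 1 (mod 10), not 3.

The forward direction holds; the converse fails.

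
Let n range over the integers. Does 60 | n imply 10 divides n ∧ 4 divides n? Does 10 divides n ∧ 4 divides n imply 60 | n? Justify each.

(⟹) If 60 ∣ n, write n = 60q. Since 60 = 6·10, n = 10·(6q), so 10 ∣ n; and since 60 = 15·4, n = 4·(15q), so 4 ∣ n.

(⟸) This fails: take n = 20. Both 10 ∣ 20 and 4 ∣ 20, yet 20 is not a multiple of 60 (since 20 = 0·60 + 20), so 60 ∤ 20.

(⇒) holds; (⇐) fails.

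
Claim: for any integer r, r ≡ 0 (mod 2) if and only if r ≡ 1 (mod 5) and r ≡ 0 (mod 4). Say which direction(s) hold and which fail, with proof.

Only the reverse direction holds.

[⇐] If r ≡ 1 (mod 5) and r ≡ 0 (mod 4), then by the Chinese remainder theorem r ≡ 16 (mod 20). Since 16 ≡ 0 (mod 2) and 2 ∣ 20, we get r ≡ 0 (mod 2).

[⇒] This fails: r = 0 gives 0 ≡ 0 (mod 2) but 0 ≡ 0 (mod 5), so the conjunction on the right does not hold.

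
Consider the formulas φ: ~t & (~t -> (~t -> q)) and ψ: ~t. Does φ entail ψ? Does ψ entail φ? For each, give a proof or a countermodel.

(⇒) holds; (⇐) fails.

(→) Assume the antecedent. If q is true, the antecedent forces (q = T, t = F), and ~t holds there. If q is false, the antecedent cannot hold. Either way ~t holds.

(←) This fails. Under q = F, t = F, the left side is false but the right side is true.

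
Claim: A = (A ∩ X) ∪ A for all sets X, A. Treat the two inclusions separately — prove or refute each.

Forward inclusion. Let x ∈ A. Then either x ∈ A and x ∉ X; or x ∈ X ∩ A. In each case x ∈ (A ∩ X) ∪ A, so A ⊆ (A ∩ X) ∪ A.

Reverse inclusion. Let x ∈ (A ∩ X) ∪ A. Then either x ∈ A and x ∉ X; or x ∈ X ∩ A. In each case x ∈ A, so (A ∩ X) ∪ A ⊆ A.

Both inclusions hold.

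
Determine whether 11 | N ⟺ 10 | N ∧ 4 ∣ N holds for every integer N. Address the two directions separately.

Neither direction holds.

(→) This fails: take N = 11. Certainly 11 ∣ 11, but 10 ∤ 11.

(←) This fails: take N = 20. Both 10 ∣ 20 and 4 ∣ 20, yet 20 is not a multiple of 11 (since 20 = 1·11 + 9), so 11 ∤ 20.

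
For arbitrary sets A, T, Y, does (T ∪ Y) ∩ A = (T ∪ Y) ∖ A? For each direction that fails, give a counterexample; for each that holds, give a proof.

(⊆) fails and (⊇) fails.

(⊆) This inclusion fails. Take A = {1}, T = {1}, Y = ∅; then 1 ∈ (T ∪ Y) ∩ A but 1 ∉ (T ∪ Y) ∖ A.

(⊇) This inclusion fails. Take A = ∅, T = {1}, Y = ∅; then 1 ∈ (T ∪ Y) ∖ A but 1 ∉ (T ∪ Y) ∩ A.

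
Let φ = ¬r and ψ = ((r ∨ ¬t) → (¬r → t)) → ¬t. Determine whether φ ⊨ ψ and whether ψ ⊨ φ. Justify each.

(⟹) This fails. Under r = F, t = T, the left side is true but the right side is false.

(⟸) This fails. Under r = T, t = F, the left side is false but the right side is true.

Neither implication holds.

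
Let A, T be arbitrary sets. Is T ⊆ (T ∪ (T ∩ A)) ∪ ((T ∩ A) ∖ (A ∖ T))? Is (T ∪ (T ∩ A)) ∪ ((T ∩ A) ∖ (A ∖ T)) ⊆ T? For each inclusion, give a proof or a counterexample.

Both inclusions hold.

(⟸) Let x ∈ (T ∪ (T ∩ A)) ∪ ((T ∩ A) ∖ (A ∖ T)). Then either x ∈ T and x ∉ A; or x ∈ A ∩ T. In each case x ∈ T, so (T ∪ (T ∩ A)) ∪ ((T ∩ A) ∖ (A ∖ T)) ⊆ T.

(⟹) Let x ∈ T. Then either x ∈ T and x ∉ A; or x ∈ A ∩ T. In each case x ∈ (T ∪ (T ∩ A)) ∪ ((T ∩ A) ∖ (A ∖ T)), so T ⊆ (T ∪ (T ∩ A)) ∪ ((T ∩ A) ∖ (A ∖ T)).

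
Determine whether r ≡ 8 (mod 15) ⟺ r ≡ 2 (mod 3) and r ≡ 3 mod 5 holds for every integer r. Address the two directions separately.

(→) Suppose r ≡ 8 (mod 15); write r = 15j + 8. Since 3 ∣ 15, reducing mod 3 gives r ≡ 8 ≡ 2 (mod 3); since 5 ∣ 15, reducing mod 5 gives r ≡ 8 ≡ 3 (mod 5).

(←) Conversely, if r ≡ 2 (mod 3) and r ≡ 3 (mod 5), then by the Chinese remainder theorem r ≡ 8 (mod 15). This is exactly r ≡ 8 (mod 15).

The biconditional holds.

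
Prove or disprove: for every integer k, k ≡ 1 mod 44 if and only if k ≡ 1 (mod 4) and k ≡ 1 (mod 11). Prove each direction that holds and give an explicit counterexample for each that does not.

Forward direction. Suppose k ≡ 1 (mod 44); write k = 44j + 1. Since 4 ∣ 44, reducing mod 4 gives k ≡ 1 (mod 4); since 11 ∣ 44, reducing mod 11 gives k ≡ 1 (mod 11).

Converse. If k ≡ 1 (mod 4) and k ≡ 1 (mod 11), then by the Chinese remainder theorem k ≡ 1 (mod 44). This is exactly k ≡ 1 (mod 44).

Equivalent; both directions hold.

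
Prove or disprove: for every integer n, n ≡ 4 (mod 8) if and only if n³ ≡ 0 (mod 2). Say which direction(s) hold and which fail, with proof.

Only the forward implication holds.

(⟹) Suppose n ≡ 4 (mod 8). Then n³ ≡ 4³ = 64 (mod 8), and since 2 ∣ 8, also n³ ≡ 0 (mod 2).

(⟸) This fails: take n = 0. Then 0³ = 0 ≡ 0 (mod 2), yet 0 ≡ 0 (mod 8), not 4.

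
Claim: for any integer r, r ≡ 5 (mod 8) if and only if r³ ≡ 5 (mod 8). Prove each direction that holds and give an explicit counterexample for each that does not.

Both implications hold.

(⟹) Suppose r ≡ 5 (mod 8). Write r = 8j + 5. Then (8j + 5)³ = 512j³ + 960j² + 600j + 125 = 8(64j³ + 120j² + 75j + 15) + 5, so r³ ≡ 5 (mod 8).

(⟸) Conversely, suppose r³ ≡ 5 (mod 8). The only residue r in {0, …, 7} with r³ ≡ 5 (mod 8) is r = 5, so r ≡ 5 (mod 8).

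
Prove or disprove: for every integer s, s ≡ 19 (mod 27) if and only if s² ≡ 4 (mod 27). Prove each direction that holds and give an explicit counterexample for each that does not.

(→) This fails: take s = 19. Then 19 ≡ 19 (mod 27), but 19² = 361 ≡ 10 (mod 27), not 4.

(←) This fails: take s = 2. Then 2² = 4 ≡ 4 (mod 27), yet 2 ≡ 2 (mod 27), not 19.

Neither direction holds.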